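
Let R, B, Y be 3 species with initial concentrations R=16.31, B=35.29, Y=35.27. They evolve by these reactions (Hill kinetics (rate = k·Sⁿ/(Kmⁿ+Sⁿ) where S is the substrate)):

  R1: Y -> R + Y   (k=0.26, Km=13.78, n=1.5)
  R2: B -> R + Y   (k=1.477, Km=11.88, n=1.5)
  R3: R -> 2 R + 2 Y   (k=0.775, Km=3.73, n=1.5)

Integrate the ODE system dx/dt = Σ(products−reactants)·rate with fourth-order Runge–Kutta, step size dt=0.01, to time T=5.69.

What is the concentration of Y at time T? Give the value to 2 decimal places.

RK4 with dt=0.01: 569 steps to T=5.69. Trajectory (selected grid times):
t=0.00: R=16.31 B=35.29 Y=35.27
t=0.63: R=17.66 B=34.51 Y=36.93
t=1.26: R=19.01 B=33.74 Y=38.60
t=1.90: R=20.39 B=32.96 Y=40.29
t=2.53: R=21.74 B=32.20 Y=41.97
t=3.16: R=23.10 B=31.44 Y=43.64
t=3.79: R=24.45 B=30.69 Y=45.31
t=4.43: R=25.82 B=29.93 Y=47.01
t=5.06: R=27.17 B=29.19 Y=48.68
t=5.69: R=28.51 B=28.45 Y=50.34
Read off Y at T=5.69: 50.34

Y at T = 50.34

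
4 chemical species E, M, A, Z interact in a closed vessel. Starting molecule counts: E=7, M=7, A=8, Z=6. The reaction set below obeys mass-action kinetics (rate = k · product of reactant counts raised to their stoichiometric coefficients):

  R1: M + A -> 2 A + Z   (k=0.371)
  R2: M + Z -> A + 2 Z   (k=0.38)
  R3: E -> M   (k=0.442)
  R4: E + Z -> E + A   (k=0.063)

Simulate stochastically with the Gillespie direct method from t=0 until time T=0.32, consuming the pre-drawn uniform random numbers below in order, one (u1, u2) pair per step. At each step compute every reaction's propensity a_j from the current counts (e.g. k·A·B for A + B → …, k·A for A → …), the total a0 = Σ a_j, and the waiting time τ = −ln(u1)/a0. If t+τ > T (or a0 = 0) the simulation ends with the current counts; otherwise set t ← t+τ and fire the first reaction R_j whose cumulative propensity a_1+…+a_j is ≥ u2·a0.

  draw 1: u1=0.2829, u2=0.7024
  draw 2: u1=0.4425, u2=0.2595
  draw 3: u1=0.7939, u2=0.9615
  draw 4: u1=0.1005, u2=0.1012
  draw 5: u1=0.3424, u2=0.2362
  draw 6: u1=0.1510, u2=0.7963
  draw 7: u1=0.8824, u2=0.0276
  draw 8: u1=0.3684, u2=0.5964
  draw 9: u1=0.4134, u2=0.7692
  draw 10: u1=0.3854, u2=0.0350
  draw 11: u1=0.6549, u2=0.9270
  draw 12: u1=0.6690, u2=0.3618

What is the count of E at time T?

t=0.000: E=7 M=7 A=8 Z=6
Draw 1: a1=20.776, a2=15.960, a3=3.094, a4=2.646, a0=42.476; τ=−ln(0.2829)/42.476=0.030 → t=0.030; u2·a0=0.7024·42.476=29.835; a1=20.776 < 29.835 ≤ a1+a2=36.736 → R2 fires; E=7 M=6 A=9 Z=7
Draw 2: a1=20.034, a2=15.960, a3=3.094, a4=3.087, a0=42.175; τ=−ln(0.4425)/42.175=0.019 → t=0.049; u2·a0=0.2595·42.175=10.944 ≤ a1=20.034 → R1 fires; E=7 M=5 A=10 Z=8
Draw 3: a1=18.550, a2=15.200, a3=3.094, a4=3.528, a0=40.372; τ=−ln(0.7939)/40.372=0.006 → t=0.055; u2·a0=0.9615·40.372=38.818; a1+…+a3=36.844 < 38.818 ≤ a1+…+a4=40.372 → R4 fires; E=7 M=5 A=11 Z=7
Draw 4: a1=20.405, a2=13.300, a3=3.094, a4=3.087, a0=39.886; τ=−ln(0.1005)/39.886=0.058 → t=0.112; u2·a0=0.1012·39.886=4.036 ≤ a1=20.405 → R1 fires; E=7 M=4 A=12 Z=8
Draw 5: a1=17.808, a2=12.160, a3=3.094, a4=3.528, a0=36.590; τ=−ln(0.3424)/36.590=0.029 → t=0.142; u2·a0=0.2362·36.590=8.643 ≤ a1=17.808 → R1 fires; E=7 M=3 A=13 Z=9
Draw 6: a1=14.469, a2=10.260, a3=3.094, a4=3.969, a0=31.792; τ=−ln(0.1510)/31.792=0.059 → t=0.201; u2·a0=0.7963·31.792=25.316; a1+a2=24.729 < 25.316 ≤ a1+…+a3=27.823 → R3 fires; E=6 M=4 A=13 Z=9
Draw 7: a1=19.292, a2=13.680, a3=2.652, a4=3.402, a0=39.026; τ=−ln(0.8824)/39.026=0.003 → t=0.204; u2·a0=0.0276·39.026=1.077 ≤ a1=19.292 → R1 fires; E=6 M=3 A=14 Z=10
Draw 8: a1=15.582, a2=11.400, a3=2.652, a4=3.780, a0=33.414; τ=−ln(0.3684)/33.414=0.030 → t=0.234; u2·a0=0.5964·33.414=19.928; a1=15.582 < 19.928 ≤ a1+a2=26.982 → R2 fires; E=6 M=2 A=15 Z=11
Draw 9: a1=11.130, a2=8.360, a3=2.652, a4=4.158, a0=26.300; τ=−ln(0.4134)/26.300=0.034 → t=0.268; u2·a0=0.7692·26.300=20.230; a1+a2=19.490 < 20.230 ≤ a1+…+a3=22.142 → R3 fires; E=5 M=3 A=15 Z=11
Draw 10: a1=16.695, a2=12.540, a3=2.210, a4=3.465, a0=34.910; τ=−ln(0.3854)/34.910=0.027 → t=0.295; u2·a0=0.0350·34.910=1.222 ≤ a1=16.695 → R1 fires; E=5 M=2 A=16 Z=12
Draw 11: a1=11.872, a2=9.120, a3=2.210, a4=3.780, a0=26.982; τ=−ln(0.6549)/26.982=0.016 → t=0.311; u2·a0=0.9270·26.982=25.012; a1+…+a3=23.202 < 25.012 ≤ a1+…+a4=26.982 → R4 fires; E=5 M=2 A=17 Z=11
Draw 12: a1=12.614, a2=8.360, a3=2.210, a4=3.465, a0=26.649; τ=−ln(0.6690)/26.649=0.015 → t=0.326 > T=0.32: stop.
Read off E at T=0.32: 5

E at T = 5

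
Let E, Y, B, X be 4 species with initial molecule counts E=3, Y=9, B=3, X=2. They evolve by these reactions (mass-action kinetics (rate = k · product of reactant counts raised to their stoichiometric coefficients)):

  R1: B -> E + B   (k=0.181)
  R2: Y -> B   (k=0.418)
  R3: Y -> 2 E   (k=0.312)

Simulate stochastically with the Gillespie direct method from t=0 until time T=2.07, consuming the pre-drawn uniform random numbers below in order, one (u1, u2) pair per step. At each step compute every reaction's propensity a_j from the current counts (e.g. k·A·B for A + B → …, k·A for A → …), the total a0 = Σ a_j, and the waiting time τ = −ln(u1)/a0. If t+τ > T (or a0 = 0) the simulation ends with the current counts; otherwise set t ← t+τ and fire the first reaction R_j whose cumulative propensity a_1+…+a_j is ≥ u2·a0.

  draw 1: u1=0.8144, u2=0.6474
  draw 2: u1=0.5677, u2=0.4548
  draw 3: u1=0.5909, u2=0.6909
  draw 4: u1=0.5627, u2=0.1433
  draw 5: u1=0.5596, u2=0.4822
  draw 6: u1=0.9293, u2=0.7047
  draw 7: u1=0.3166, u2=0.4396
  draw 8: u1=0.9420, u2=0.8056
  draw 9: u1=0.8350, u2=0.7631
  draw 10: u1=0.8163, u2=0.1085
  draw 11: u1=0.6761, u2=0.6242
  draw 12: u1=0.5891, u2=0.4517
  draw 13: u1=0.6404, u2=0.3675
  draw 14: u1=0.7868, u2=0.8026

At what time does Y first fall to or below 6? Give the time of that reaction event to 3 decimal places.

t=0.000: E=3 Y=9 B=3 X=2
Draw 1: a1=0.543, a2=3.762, a3=2.808, a0=7.113; τ=−ln(0.8144)/7.113=0.029 → t=0.029; u2·a0=0.6474·7.113=4.605; a1+a2=4.305 < 4.605 ≤ a1+…+a3=7.113 → R3 fires; E=5 Y=8 B=3 X=2
Draw 2: a1=0.543, a2=3.344, a3=2.496, a0=6.383; τ=−ln(0.5677)/6.383=0.089 → t=0.118; u2·a0=0.4548·6.383=2.903; a1=0.543 < 2.903 ≤ a1+a2=3.887 → R2 fires; E=5 Y=7 B=4 X=2
Draw 3: a1=0.724, a2=2.926, a3=2.184, a0=5.834; τ=−ln(0.5909)/5.834=0.090 → t=0.208; u2·a0=0.6909·5.834=4.031; a1+a2=3.650 < 4.031 ≤ a1+…+a3=5.834 → R3 fires; E=7 Y=6 B=4 X=2
Draw 4: a1=0.724, a2=2.508, a3=1.872, a0=5.104; τ=−ln(0.5627)/5.104=0.113 → t=0.320; u2·a0=0.1433·5.104=0.731; a1=0.724 < 0.731 ≤ a1+a2=3.232 → R2 fires; E=7 Y=5 B=5 X=2
Draw 5: a1=0.905, a2=2.090, a3=1.560, a0=4.555; τ=−ln(0.5596)/4.555=0.127 → t=0.448; u2·a0=0.4822·4.555=2.196; a1=0.905 < 2.196 ≤ a1+a2=2.995 → R2 fires; E=7 Y=4 B=6 X=2
Draw 6: a1=1.086, a2=1.672, a3=1.248, a0=4.006; τ=−ln(0.9293)/4.006=0.018 → t=0.466; u2·a0=0.7047·4.006=2.823; a1+a2=2.758 < 2.823 ≤ a1+…+a3=4.006 → R3 fires; E=9 Y=3 B=6 X=2
Draw 7: a1=1.086, a2=1.254, a3=0.936, a0=3.276; τ=−ln(0.3166)/3.276=0.351 → t=0.817; u2·a0=0.4396·3.276=1.440; a1=1.086 < 1.440 ≤ a1+a2=2.340 → R2 fires; E=9 Y=2 B=7 X=2
Draw 8: a1=1.267, a2=0.836, a3=0.624, a0=2.727; τ=−ln(0.9420)/2.727=0.022 → t=0.839; u2·a0=0.8056·2.727=2.197; a1+a2=2.103 < 2.197 ≤ a1+…+a3=2.727 → R3 fires; E=11 Y=1 B=7 X=2
Draw 9: a1=1.267, a2=0.418, a3=0.312, a0=1.997; τ=−ln(0.8350)/1.997=0.090 → t=0.929; u2·a0=0.7631·1.997=1.524; a1=1.267 < 1.524 ≤ a1+a2=1.685 → R2 fires; E=11 Y=0 B=8 X=2
Draw 10: a1=1.448, a2=0.000, a3=0.000, a0=1.448; τ=−ln(0.8163)/1.448=0.140 → t=1.070; u2·a0=0.1085·1.448=0.157 ≤ a1=1.448 → R1 fires; E=12 Y=0 B=8 X=2
Draw 11: a1=1.448, a2=0.000, a3=0.000, a0=1.448; τ=−ln(0.6761)/1.448=0.270 → t=1.340; u2·a0=0.6242·1.448=0.904 ≤ a1=1.448 → R1 fires; E=13 Y=0 B=8 X=2
Draw 12: a1=1.448, a2=0.000, a3=0.000, a0=1.448; τ=−ln(0.5891)/1.448=0.365 → t=1.705; u2·a0=0.4517·1.448=0.654 ≤ a1=1.448 → R1 fires; E=14 Y=0 B=8 X=2
Draw 13: a1=1.448, a2=0.000, a3=0.000, a0=1.448; τ=−ln(0.6404)/1.448=0.308 → t=2.013; u2·a0=0.3675·1.448=0.532 ≤ a1=1.448 → R1 fires; E=15 Y=0 B=8 X=2
Draw 14: a1=1.448, a2=0.000, a3=0.000, a0=1.448; τ=−ln(0.7868)/1.448=0.166 → t=2.179 > T=2.07: stop.
Y first becomes ≤ 6 when it reaches 6 at the event at t=0.208.

Threshold first reached at t = 0.208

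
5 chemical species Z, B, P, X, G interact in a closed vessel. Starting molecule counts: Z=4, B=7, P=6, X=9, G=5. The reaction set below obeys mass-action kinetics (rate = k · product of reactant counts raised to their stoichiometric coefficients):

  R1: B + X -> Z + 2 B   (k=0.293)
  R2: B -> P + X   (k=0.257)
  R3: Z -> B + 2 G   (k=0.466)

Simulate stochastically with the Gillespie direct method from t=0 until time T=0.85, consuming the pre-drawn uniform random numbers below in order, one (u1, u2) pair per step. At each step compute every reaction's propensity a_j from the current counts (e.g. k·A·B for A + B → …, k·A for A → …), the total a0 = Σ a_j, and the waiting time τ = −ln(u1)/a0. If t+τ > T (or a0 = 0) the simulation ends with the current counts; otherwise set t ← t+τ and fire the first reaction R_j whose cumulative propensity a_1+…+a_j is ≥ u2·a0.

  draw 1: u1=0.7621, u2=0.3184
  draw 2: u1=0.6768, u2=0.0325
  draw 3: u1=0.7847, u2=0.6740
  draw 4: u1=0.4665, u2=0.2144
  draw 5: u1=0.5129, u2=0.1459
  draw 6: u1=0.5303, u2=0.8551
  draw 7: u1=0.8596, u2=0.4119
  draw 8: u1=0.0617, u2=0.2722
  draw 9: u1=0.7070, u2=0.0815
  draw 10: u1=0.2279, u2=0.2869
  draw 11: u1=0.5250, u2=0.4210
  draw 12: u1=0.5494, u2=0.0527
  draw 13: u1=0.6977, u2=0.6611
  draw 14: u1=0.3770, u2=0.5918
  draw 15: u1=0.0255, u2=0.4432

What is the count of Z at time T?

Z at T = 11

t=0.000: Z=4 B=7 P=6 X=9 G=5
Draw 1: a1=18.459, a2=1.799, a3=1.864, a0=22.122; τ=−ln(0.7621)/22.122=0.012 → t=0.012; u2·a0=0.3184·22.122=7.044 ≤ a1=18.459 → R1 fires; Z=5 B=8 P=6 X=8 G=5
Draw 2: a1=18.752, a2=2.056, a3=2.330, a0=23.138; τ=−ln(0.6768)/23.138=0.017 → t=0.029; u2·a0=0.0325·23.138=0.752 ≤ a1=18.752 → R1 fires; Z=6 B=9 P=6 X=7 G=5
Draw 3: a1=18.459, a2=2.313, a3=2.796, a0=23.568; τ=−ln(0.7847)/23.568=0.010 → t=0.039; u2·a0=0.6740·23.568=15.885 ≤ a1=18.459 → R1 fires; Z=7 B=10 P=6 X=6 G=5
Draw 4: a1=17.580, a2=2.570, a3=3.262, a0=23.412; τ=−ln(0.4665)/23.412=0.033 → t=0.072; u2·a0=0.2144·23.412=5.020 ≤ a1=17.580 → R1 fires; Z=8 B=11 P=6 X=5 G=5
Draw 5: a1=16.115, a2=2.827, a3=3.728, a0=22.670; τ=−ln(0.5129)/22.670=0.029 → t=0.101; u2·a0=0.1459·22.670=3.308 ≤ a1=16.115 → R1 fires; Z=9 B=12 P=6 X=4 G=5
Draw 6: a1=14.064, a2=3.084, a3=4.194, a0=21.342; τ=−ln(0.5303)/21.342=0.030 → t=0.131; u2·a0=0.8551·21.342=18.250; a1+a2=17.148 < 18.250 ≤ a1+…+a3=21.342 → R3 fires; Z=8 B=13 P=6 X=4 G=7
Draw 7: a1=15.236, a2=3.341, a3=3.728, a0=22.305; τ=−ln(0.8596)/22.305=0.007 → t=0.138; u2·a0=0.4119·22.305=9.187 ≤ a1=15.236 → R1 fires; Z=9 B=14 P=6 X=3 G=7
Draw 8: a1=12.306, a2=3.598, a3=4.194, a0=20.098; τ=−ln(0.0617)/20.098=0.139 → t=0.277; u2·a0=0.2722·20.098=5.471 ≤ a1=12.306 → R1 fires; Z=10 B=15 P=6 X=2 G=7
Draw 9: a1=8.790, a2=3.855, a3=4.660, a0=17.305; τ=−ln(0.7070)/17.305=0.020 → t=0.297; u2·a0=0.0815·17.305=1.410 ≤ a1=8.790 → R1 fires; Z=11 B=16 P=6 X=1 G=7
Draw 10: a1=4.688, a2=4.112, a3=5.126, a0=13.926; τ=−ln(0.2279)/13.926=0.106 → t=0.403; u2·a0=0.2869·13.926=3.995 ≤ a1=4.688 → R1 fires; Z=12 B=17 P=6 X=0 G=7
Draw 11: a1=0.000, a2=4.369, a3=5.592, a0=9.961; τ=−ln(0.5250)/9.961=0.065 → t=0.467; u2·a0=0.4210·9.961=4.194; a1=0.000 < 4.194 ≤ a1+a2=4.369 → R2 fires; Z=12 B=16 P=7 X=1 G=7
Draw 12: a1=4.688, a2=4.112, a3=5.592, a0=14.392; τ=−ln(0.5494)/14.392=0.042 → t=0.509; u2·a0=0.0527·14.392=0.758 ≤ a1=4.688 → R1 fires; Z=13 B=17 P=7 X=0 G=7
Draw 13: a1=0.000, a2=4.369, a3=6.058, a0=10.427; τ=−ln(0.6977)/10.427=0.035 → t=0.544; u2·a0=0.6611·10.427=6.893; a1+a2=4.369 < 6.893 ≤ a1+…+a3=10.427 → R3 fires; Z=12 B=18 P=7 X=0 G=9
Draw 14: a1=0.000, a2=4.626, a3=5.592, a0=10.218; τ=−ln(0.3770)/10.218=0.095 → t=0.639; u2·a0=0.5918·10.218=6.047; a1+a2=4.626 < 6.047 ≤ a1+…+a3=10.218 → R3 fires; Z=11 B=19 P=7 X=0 G=11
Draw 15: a1=0.000, a2=4.883, a3=5.126, a0=10.009; τ=−ln(0.0255)/10.009=0.367 → t=1.006 > T=0.85: stop.
Read off Z at T=0.85: 11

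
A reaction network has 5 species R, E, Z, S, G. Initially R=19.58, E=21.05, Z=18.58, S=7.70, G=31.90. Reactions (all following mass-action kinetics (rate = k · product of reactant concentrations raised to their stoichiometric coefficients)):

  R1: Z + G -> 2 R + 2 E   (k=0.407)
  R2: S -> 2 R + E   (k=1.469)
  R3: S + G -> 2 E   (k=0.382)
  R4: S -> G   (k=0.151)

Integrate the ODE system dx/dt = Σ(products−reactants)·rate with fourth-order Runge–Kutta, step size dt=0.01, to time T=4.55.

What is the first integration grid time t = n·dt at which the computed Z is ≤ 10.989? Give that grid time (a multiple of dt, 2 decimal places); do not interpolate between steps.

RK4 with dt=0.01: 455 steps to T=4.55. Trajectory (selected grid times):
t=0.00: R=19.58 E=21.05 Z=18.58 S=7.70 G=31.90
t=0.04: R=33.43 E=39.57 Z=12.01 S=4.79 G=22.85
t=0.05: R=35.63 E=42.48 Z=10.98 S=4.33 G=21.44
t=0.51: R=56.87 E=69.19 Z=1.19 S=0.26 G=8.59
t=1.01: R=58.93 E=71.47 Z=0.24 S=0.03 G=7.49
t=1.52: R=59.32 E=71.88 Z=0.05 S=0.00 G=7.29
t=2.02: R=59.40 E=71.97 Z=0.01 S=0.00 G=7.25
t=2.53: R=59.42 E=71.99 Z=0.00 S=0.00 G=7.24
t=3.03: R=59.42 E=71.99 Z=0.00 S=0.00 G=7.24
t=3.54: R=59.43 E=71.99 Z=0.00 S=0.00 G=7.24
t=4.04: R=59.43 E=71.99 Z=0.00 S=0.00 G=7.24
t=4.55: R=59.43 E=71.99 Z=0.00 S=0.00 G=7.24
Z(0.04)=12.012 > 10.989 but Z(0.05)=10.978 ≤ 10.989, so the first grid time is t=0.05.

Threshold first reached at t = 0.05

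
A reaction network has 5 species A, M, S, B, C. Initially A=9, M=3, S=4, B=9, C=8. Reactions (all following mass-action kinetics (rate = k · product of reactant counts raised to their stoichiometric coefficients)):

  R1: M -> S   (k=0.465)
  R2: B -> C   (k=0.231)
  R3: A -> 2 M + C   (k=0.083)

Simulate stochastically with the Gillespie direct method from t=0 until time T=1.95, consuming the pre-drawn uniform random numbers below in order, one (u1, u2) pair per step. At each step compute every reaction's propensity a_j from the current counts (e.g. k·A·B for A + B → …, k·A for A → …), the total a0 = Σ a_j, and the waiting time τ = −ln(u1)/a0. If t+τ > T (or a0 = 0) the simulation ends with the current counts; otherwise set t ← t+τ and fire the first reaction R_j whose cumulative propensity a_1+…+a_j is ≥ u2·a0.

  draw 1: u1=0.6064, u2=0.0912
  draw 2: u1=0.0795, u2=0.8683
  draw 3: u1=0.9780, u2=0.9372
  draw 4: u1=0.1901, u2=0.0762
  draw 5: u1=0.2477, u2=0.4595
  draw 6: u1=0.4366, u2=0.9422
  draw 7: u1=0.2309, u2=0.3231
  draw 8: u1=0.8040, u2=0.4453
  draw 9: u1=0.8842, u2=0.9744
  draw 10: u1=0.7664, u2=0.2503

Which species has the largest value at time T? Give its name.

Dominant species at T: C

t=0.000: A=9 M=3 S=4 B=9 C=8
Draw 1: a1=1.395, a2=2.079, a3=0.747, a0=4.221; τ=−ln(0.6064)/4.221=0.119 → t=0.119; u2·a0=0.0912·4.221=0.385 ≤ a1=1.395 → R1 fires; A=9 M=2 S=5 B=9 C=8
Draw 2: a1=0.930, a2=2.079, a3=0.747, a0=3.756; τ=−ln(0.0795)/3.756=0.674 → t=0.793; u2·a0=0.8683·3.756=3.261; a1+a2=3.009 < 3.261 ≤ a1+…+a3=3.756 → R3 fires; A=8 M=4 S=5 B=9 C=9
Draw 3: a1=1.860, a2=2.079, a3=0.664, a0=4.603; τ=−ln(0.9780)/4.603=0.005 → t=0.797; u2·a0=0.9372·4.603=4.314; a1+a2=3.939 < 4.314 ≤ a1+…+a3=4.603 → R3 fires; A=7 M=6 S=5 B=9 C=10
Draw 4: a1=2.790, a2=2.079, a3=0.581, a0=5.450; τ=−ln(0.1901)/5.450=0.305 → t=1.102; u2·a0=0.0762·5.450=0.415 ≤ a1=2.790 → R1 fires; A=7 M=5 S=6 B=9 C=10
Draw 5: a1=2.325, a2=2.079, a3=0.581, a0=4.985; τ=−ln(0.2477)/4.985=0.280 → t=1.382; u2·a0=0.4595·4.985=2.291 ≤ a1=2.325 → R1 fires; A=7 M=4 S=7 B=9 C=10
Draw 6: a1=1.860, a2=2.079, a3=0.581, a0=4.520; τ=−ln(0.4366)/4.520=0.183 → t=1.565; u2·a0=0.9422·4.520=4.259; a1+a2=3.939 < 4.259 ≤ a1+…+a3=4.520 → R3 fires; A=6 M=6 S=7 B=9 C=11
Draw 7: a1=2.790, a2=2.079, a3=0.498, a0=5.367; τ=−ln(0.2309)/5.367=0.273 → t=1.838; u2·a0=0.3231·5.367=1.734 ≤ a1=2.790 → R1 fires; A=6 M=5 S=8 B=9 C=11
Draw 8: a1=2.325, a2=2.079, a3=0.498, a0=4.902; τ=−ln(0.8040)/4.902=0.045 → t=1.883; u2·a0=0.4453·4.902=2.183 ≤ a1=2.325 → R1 fires; A=6 M=4 S=9 B=9 C=11
Draw 9: a1=1.860, a2=2.079, a3=0.498, a0=4.437; τ=−ln(0.8842)/4.437=0.028 → t=1.911; u2·a0=0.9744·4.437=4.323; a1+a2=3.939 < 4.323 ≤ a1+…+a3=4.437 → R3 fires; A=5 M=6 S=9 B=9 C=12
Draw 10: a1=2.790, a2=2.079, a3=0.415, a0=5.284; τ=−ln(0.7664)/5.284=0.050 → t=1.961 > T=1.95: stop.
At T=1.95: A=5 M=6 S=9 B=9 C=12; the largest is C.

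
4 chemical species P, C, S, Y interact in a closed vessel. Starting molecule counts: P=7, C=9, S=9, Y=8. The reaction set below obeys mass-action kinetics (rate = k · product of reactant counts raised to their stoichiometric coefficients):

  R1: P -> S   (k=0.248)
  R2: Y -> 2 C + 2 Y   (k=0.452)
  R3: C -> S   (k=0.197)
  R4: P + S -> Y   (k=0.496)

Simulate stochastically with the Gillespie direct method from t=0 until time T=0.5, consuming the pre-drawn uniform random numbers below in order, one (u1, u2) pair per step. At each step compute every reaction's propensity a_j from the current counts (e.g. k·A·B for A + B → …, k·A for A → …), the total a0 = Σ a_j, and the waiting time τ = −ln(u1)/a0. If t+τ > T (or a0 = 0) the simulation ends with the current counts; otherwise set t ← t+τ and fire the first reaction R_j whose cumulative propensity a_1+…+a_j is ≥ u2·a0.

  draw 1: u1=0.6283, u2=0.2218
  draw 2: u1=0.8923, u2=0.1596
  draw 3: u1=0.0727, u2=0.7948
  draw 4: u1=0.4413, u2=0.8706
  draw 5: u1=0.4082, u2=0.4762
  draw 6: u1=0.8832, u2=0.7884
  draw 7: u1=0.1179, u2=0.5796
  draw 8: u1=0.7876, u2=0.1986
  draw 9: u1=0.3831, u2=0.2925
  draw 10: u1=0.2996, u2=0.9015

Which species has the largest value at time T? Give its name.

Dominant species at T: Y

t=0.000: P=7 C=9 S=9 Y=8
Draw 1: a1=1.736, a2=3.616, a3=1.773, a4=31.248, a0=38.373; τ=−ln(0.6283)/38.373=0.012 → t=0.012; u2·a0=0.2218·38.373=8.511; a1+…+a3=7.125 < 8.511 ≤ a1+…+a4=38.373 → R4 fires; P=6 C=9 S=8 Y=9
Draw 2: a1=1.488, a2=4.068, a3=1.773, a4=23.808, a0=31.137; τ=−ln(0.8923)/31.137=0.004 → t=0.016; u2·a0=0.1596·31.137=4.969; a1=1.488 < 4.969 ≤ a1+a2=5.556 → R2 fires; P=6 C=11 S=8 Y=10
Draw 3: a1=1.488, a2=4.520, a3=2.167, a4=23.808, a0=31.983; τ=−ln(0.0727)/31.983=0.082 → t=0.098; u2·a0=0.7948·31.983=25.420; a1+…+a3=8.175 < 25.420 ≤ a1+…+a4=31.983 → R4 fires; P=5 C=11 S=7 Y=11
Draw 4: a1=1.240, a2=4.972, a3=2.167, a4=17.360, a0=25.739; τ=−ln(0.4413)/25.739=0.032 → t=0.130; u2·a0=0.8706·25.739=22.408; a1+…+a3=8.379 < 22.408 ≤ a1+…+a4=25.739 → R4 fires; P=4 C=11 S=6 Y=12
Draw 5: a1=0.992, a2=5.424, a3=2.167, a4=11.904, a0=20.487; τ=−ln(0.4082)/20.487=0.044 → t=0.173; u2·a0=0.4762·20.487=9.756; a1+…+a3=8.583 < 9.756 ≤ a1+…+a4=20.487 → R4 fires; P=3 C=11 S=5 Y=13
Draw 6: a1=0.744, a2=5.876, a3=2.167, a4=7.440, a0=16.227; τ=−ln(0.8832)/16.227=0.008 → t=0.181; u2·a0=0.7884·16.227=12.793; a1+…+a3=8.787 < 12.793 ≤ a1+…+a4=16.227 → R4 fires; P=2 C=11 S=4 Y=14
Draw 7: a1=0.496, a2=6.328, a3=2.167, a4=3.968, a0=12.959; τ=−ln(0.1179)/12.959=0.165 → t=0.346; u2·a0=0.5796·12.959=7.511; a1+a2=6.824 < 7.511 ≤ a1+…+a3=8.991 → R3 fires; P=2 C=10 S=5 Y=14
Draw 8: a1=0.496, a2=6.328, a3=1.970, a4=4.960, a0=13.754; τ=−ln(0.7876)/13.754=0.017 → t=0.363; u2·a0=0.1986·13.754=2.732; a1=0.496 < 2.732 ≤ a1+a2=6.824 → R2 fires; P=2 C=12 S=5 Y=15
Draw 9: a1=0.496, a2=6.780, a3=2.364, a4=4.960, a0=14.600; τ=−ln(0.3831)/14.600=0.066 → t=0.429; u2·a0=0.2925·14.600=4.270; a1=0.496 < 4.270 ≤ a1+a2=7.276 → R2 fires; P=2 C=14 S=5 Y=16
Draw 10: a1=0.496, a2=7.232, a3=2.758, a4=4.960, a0=15.446; τ=−ln(0.2996)/15.446=0.078 → t=0.507 > T=0.5: stop.
At T=0.5: P=2 C=14 S=5 Y=16; the largest is Y.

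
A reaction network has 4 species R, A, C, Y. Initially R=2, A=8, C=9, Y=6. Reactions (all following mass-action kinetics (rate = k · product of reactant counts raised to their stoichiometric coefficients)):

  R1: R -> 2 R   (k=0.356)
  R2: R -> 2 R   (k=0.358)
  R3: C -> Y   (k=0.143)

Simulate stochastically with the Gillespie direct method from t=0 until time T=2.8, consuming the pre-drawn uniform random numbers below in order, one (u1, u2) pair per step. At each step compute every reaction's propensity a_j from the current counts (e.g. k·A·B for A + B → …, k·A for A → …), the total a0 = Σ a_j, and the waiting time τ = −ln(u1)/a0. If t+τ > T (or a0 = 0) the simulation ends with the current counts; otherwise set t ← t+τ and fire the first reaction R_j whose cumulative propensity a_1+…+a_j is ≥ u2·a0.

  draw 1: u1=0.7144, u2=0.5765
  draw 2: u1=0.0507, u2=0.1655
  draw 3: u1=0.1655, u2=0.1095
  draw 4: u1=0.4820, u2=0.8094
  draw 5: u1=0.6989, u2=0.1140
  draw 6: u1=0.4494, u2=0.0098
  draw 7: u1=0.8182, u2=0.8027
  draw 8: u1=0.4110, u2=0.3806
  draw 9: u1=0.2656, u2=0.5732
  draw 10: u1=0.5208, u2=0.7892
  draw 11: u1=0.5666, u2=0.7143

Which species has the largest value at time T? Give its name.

t=0.000: R=2 A=8 C=9 Y=6
Draw 1: a1=0.712, a2=0.716, a3=1.287, a0=2.715; τ=−ln(0.7144)/2.715=0.124 → t=0.124; u2·a0=0.5765·2.715=1.565; a1+a2=1.428 < 1.565 ≤ a1+…+a3=2.715 → R3 fires; R=2 A=8 C=8 Y=7
Draw 2: a1=0.712, a2=0.716, a3=1.144, a0=2.572; τ=−ln(0.0507)/2.572=1.159 → t=1.283; u2·a0=0.1655·2.572=0.426 ≤ a1=0.712 → R1 fires; R=3 A=8 C=8 Y=7
Draw 3: a1=1.068, a2=1.074, a3=1.144, a0=3.286; τ=−ln(0.1655)/3.286=0.547 → t=1.831; u2·a0=0.1095·3.286=0.360 ≤ a1=1.068 → R1 fires; R=4 A=8 C=8 Y=7
Draw 4: a1=1.424, a2=1.432, a3=1.144, a0=4.000; τ=−ln(0.4820)/4.000=0.182 → t=2.013; u2·a0=0.8094·4.000=3.238; a1+a2=2.856 < 3.238 ≤ a1+…+a3=4.000 → R3 fires; R=4 A=8 C=7 Y=8
Draw 5: a1=1.424, a2=1.432, a3=1.001, a0=3.857; τ=−ln(0.6989)/3.857=0.093 → t=2.106; u2·a0=0.1140·3.857=0.440 ≤ a1=1.424 → R1 fires; R=5 A=8 C=7 Y=8
Draw 6: a1=1.780, a2=1.790, a3=1.001, a0=4.571; τ=−ln(0.4494)/4.571=0.175 → t=2.281; u2·a0=0.0098·4.571=0.045 ≤ a1=1.780 → R1 fires; R=6 A=8 C=7 Y=8
Draw 7: a1=2.136, a2=2.148, a3=1.001, a0=5.285; τ=−ln(0.8182)/5.285=0.038 → t=2.319; u2·a0=0.8027·5.285=4.242; a1=2.136 < 4.242 ≤ a1+a2=4.284 → R2 fires; R=7 A=8 C=7 Y=8
Draw 8: a1=2.492, a2=2.506, a3=1.001, a0=5.999; τ=−ln(0.4110)/5.999=0.148 → t=2.467; u2·a0=0.3806·5.999=2.283 ≤ a1=2.492 → R1 fires; R=8 A=8 C=7 Y=8
Draw 9: a1=2.848, a2=2.864, a3=1.001, a0=6.713; τ=−ln(0.2656)/6.713=0.197 → t=2.665; u2·a0=0.5732·6.713=3.848; a1=2.848 < 3.848 ≤ a1+a2=5.712 → R2 fires; R=9 A=8 C=7 Y=8
Draw 10: a1=3.204, a2=3.222, a3=1.001, a0=7.427; τ=−ln(0.5208)/7.427=0.088 → t=2.752; u2·a0=0.7892·7.427=5.861; a1=3.204 < 5.861 ≤ a1+a2=6.426 → R2 fires; R=10 A=8 C=7 Y=8
Draw 11: a1=3.560, a2=3.580, a3=1.001, a0=8.141; τ=−ln(0.5666)/8.141=0.070 → t=2.822 > T=2.8: stop.
At T=2.8: R=10 A=8 C=7 Y=8; the largest is R.

Dominant species at T: R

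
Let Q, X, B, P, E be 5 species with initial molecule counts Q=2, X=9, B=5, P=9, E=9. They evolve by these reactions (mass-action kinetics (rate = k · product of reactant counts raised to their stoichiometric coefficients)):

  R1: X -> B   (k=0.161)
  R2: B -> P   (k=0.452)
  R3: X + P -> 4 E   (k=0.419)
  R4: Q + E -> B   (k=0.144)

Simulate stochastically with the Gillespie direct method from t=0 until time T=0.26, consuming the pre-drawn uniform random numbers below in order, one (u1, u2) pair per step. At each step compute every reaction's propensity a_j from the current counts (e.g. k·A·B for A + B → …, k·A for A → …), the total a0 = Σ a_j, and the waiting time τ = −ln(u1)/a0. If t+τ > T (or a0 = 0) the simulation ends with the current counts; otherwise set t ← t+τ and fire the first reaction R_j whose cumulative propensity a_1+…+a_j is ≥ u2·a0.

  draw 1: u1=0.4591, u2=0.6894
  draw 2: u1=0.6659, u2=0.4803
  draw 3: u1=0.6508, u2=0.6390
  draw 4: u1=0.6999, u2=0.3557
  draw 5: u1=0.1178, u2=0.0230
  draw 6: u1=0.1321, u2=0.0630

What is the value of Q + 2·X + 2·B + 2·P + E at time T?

Check how each reaction changes W = Q + 2·X + 2·B + 2·P + E (weight of products minus weight of reactants):
R1: X -> B: (2·1) − (2·1) = 2 − 2 = 0
R2: B -> P: (2·1) − (2·1) = 2 − 2 = 0
R3: X + P -> 4 E: (1·4) − (2·1 + 2·1) = 4 − 4 = 0
R4: Q + E -> B: (2·1) − (1·1 + 1·1) = 2 − 2 = 0
Every reaction leaves W unchanged, so W is conserved and no simulation is needed: W(T) = W(0) = 2 + 2·9 + 2·5 + 2·9 + 9 = 57

Value at T = 57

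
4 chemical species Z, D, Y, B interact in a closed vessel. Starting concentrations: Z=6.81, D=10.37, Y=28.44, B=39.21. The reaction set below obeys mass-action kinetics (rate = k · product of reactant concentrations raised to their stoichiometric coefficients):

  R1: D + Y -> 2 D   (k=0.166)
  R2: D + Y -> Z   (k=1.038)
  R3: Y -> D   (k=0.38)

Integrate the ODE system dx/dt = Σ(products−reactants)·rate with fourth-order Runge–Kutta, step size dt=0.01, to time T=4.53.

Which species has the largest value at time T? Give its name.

RK4 with dt=0.01: 453 steps to T=4.53. Trajectory (selected grid times):
t=0.00: Z=6.81 D=10.37 Y=28.44 B=39.21
t=0.50: Z=21.52 D=0.47 Y=8.91 B=39.21
t=1.01: Z=23.20 D=0.44 Y=5.59 B=39.21
t=1.51: Z=24.22 D=0.44 Y=3.55 B=39.21
t=2.01: Z=24.87 D=0.44 Y=2.26 B=39.21
t=2.52: Z=25.28 D=0.44 Y=1.42 B=39.21
t=3.02: Z=25.54 D=0.44 Y=0.91 B=39.21
t=3.52: Z=25.71 D=0.44 Y=0.58 B=39.21
t=4.03: Z=25.82 D=0.44 Y=0.36 B=39.21
t=4.53: Z=25.88 D=0.44 Y=0.23 B=39.21
At T=4.53: Z=25.88 D=0.44 Y=0.23 B=39.21; the largest is B.

Dominant species at T: B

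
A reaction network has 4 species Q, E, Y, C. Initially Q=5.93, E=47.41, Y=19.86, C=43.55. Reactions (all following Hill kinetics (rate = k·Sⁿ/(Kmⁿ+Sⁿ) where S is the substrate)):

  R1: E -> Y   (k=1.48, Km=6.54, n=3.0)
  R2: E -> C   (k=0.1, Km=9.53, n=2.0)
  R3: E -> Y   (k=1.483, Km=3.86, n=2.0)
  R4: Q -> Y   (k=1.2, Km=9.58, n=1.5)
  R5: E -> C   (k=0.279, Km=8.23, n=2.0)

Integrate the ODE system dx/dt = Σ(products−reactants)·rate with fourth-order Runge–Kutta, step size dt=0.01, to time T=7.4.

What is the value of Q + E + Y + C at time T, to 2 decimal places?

Value at T = 116.75

Check how each reaction changes W = Q + E + Y + C (weight of products minus weight of reactants):
R1: E -> Y: (1·1) − (1·1) = 1 − 1 = 0
R2: E -> C: (1·1) − (1·1) = 1 − 1 = 0
R3: E -> Y: (1·1) − (1·1) = 1 − 1 = 0
R4: Q -> Y: (1·1) − (1·1) = 1 − 1 = 0
R5: E -> C: (1·1) − (1·1) = 1 − 1 = 0
Every reaction leaves W unchanged, so W is conserved and no simulation is needed: W(T) = W(0) = 5.93 + 47.41 + 19.86 + 43.55 = 116.75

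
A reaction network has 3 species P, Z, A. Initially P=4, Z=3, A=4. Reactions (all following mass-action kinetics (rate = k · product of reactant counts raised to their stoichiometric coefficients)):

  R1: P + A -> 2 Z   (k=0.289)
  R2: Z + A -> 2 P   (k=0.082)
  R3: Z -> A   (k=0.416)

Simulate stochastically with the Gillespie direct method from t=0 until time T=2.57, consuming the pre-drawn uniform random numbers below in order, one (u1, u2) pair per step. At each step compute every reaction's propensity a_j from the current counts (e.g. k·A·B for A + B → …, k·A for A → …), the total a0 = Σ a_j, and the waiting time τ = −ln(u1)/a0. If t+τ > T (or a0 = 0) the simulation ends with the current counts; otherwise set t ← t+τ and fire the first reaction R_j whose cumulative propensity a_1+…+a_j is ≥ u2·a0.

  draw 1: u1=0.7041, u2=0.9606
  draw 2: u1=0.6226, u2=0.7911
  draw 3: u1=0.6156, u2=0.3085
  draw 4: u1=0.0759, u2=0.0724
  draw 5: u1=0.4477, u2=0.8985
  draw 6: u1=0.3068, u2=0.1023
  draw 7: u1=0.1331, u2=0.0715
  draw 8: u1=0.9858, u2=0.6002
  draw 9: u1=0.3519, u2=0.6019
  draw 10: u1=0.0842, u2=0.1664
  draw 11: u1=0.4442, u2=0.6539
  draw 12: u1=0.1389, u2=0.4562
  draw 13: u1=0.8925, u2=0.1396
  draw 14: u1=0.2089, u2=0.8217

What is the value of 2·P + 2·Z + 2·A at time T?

Value at T = 22

Check how each reaction changes W = 2·P + 2·Z + 2·A (weight of products minus weight of reactants):
R1: P + A -> 2 Z: (2·2) − (2·1 + 2·1) = 4 − 4 = 0
R2: Z + A -> 2 P: (2·2) − (2·1 + 2·1) = 4 − 4 = 0
R3: Z -> A: (2·1) − (2·1) = 2 − 2 = 0
Every reaction leaves W unchanged, so W is conserved and no simulation is needed: W(T) = W(0) = 2·4 + 2·3 + 2·4 = 22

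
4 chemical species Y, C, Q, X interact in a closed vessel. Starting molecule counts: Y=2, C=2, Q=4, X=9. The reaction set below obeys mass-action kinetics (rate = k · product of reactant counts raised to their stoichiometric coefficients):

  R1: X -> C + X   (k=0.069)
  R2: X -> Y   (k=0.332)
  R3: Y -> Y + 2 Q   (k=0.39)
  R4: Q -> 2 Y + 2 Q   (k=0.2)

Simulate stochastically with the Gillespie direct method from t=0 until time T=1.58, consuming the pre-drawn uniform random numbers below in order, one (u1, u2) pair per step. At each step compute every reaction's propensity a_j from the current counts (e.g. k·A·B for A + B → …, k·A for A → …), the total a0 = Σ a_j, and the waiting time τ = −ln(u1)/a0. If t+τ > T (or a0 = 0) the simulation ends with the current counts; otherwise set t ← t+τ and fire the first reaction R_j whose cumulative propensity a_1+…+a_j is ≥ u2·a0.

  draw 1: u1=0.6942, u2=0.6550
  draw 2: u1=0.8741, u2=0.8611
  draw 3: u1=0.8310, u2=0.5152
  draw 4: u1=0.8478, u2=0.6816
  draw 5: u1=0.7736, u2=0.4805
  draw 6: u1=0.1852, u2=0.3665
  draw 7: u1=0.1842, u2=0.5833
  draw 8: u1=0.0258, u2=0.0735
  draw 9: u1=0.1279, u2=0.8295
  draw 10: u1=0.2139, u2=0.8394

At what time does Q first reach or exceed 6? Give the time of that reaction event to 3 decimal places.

t=0.000: Y=2 C=2 Q=4 X=9
Draw 1: a1=0.621, a2=2.988, a3=0.780, a4=0.800, a0=5.189; τ=−ln(0.6942)/5.189=0.070 → t=0.070; u2·a0=0.6550·5.189=3.399; a1=0.621 < 3.399 ≤ a1+a2=3.609 → R2 fires; Y=3 C=2 Q=4 X=8
Draw 2: a1=0.552, a2=2.656, a3=1.170, a4=0.800, a0=5.178; τ=−ln(0.8741)/5.178=0.026 → t=0.096; u2·a0=0.8611·5.178=4.459; a1+…+a3=4.378 < 4.459 ≤ a1+…+a4=5.178 → R4 fires; Y=5 C=2 Q=5 X=8
Draw 3: a1=0.552, a2=2.656, a3=1.950, a4=1.000, a0=6.158; τ=−ln(0.8310)/6.158=0.030 → t=0.126; u2·a0=0.5152·6.158=3.173; a1=0.552 < 3.173 ≤ a1+a2=3.208 → R2 fires; Y=6 C=2 Q=5 X=7
Draw 4: a1=0.483, a2=2.324, a3=2.340, a4=1.000, a0=6.147; τ=−ln(0.8478)/6.147=0.027 → t=0.153; u2·a0=0.6816·6.147=4.190; a1+a2=2.807 < 4.190 ≤ a1+…+a3=5.147 → R3 fires; Y=6 C=2 Q=7 X=7
Draw 5: a1=0.483, a2=2.324, a3=2.340, a4=1.400, a0=6.547; τ=−ln(0.7736)/6.547=0.039 → t=0.192; u2·a0=0.4805·6.547=3.146; a1+a2=2.807 < 3.146 ≤ a1+…+a3=5.147 → R3 fires; Y=6 C=2 Q=9 X=7
Draw 6: a1=0.483, a2=2.324, a3=2.340, a4=1.800, a0=6.947; τ=−ln(0.1852)/6.947=0.243 → t=0.435; u2·a0=0.3665·6.947=2.546; a1=0.483 < 2.546 ≤ a1+a2=2.807 → R2 fires; Y=7 C=2 Q=9 X=6
Draw 7: a1=0.414, a2=1.992, a3=2.730, a4=1.800, a0=6.936; τ=−ln(0.1842)/6.936=0.244 → t=0.679; u2·a0=0.5833·6.936=4.046; a1+a2=2.406 < 4.046 ≤ a1+…+a3=5.136 → R3 fires; Y=7 C=2 Q=11 X=6
Draw 8: a1=0.414, a2=1.992, a3=2.730, a4=2.200, a0=7.336; τ=−ln(0.0258)/7.336=0.499 → t=1.178; u2·a0=0.0735·7.336=0.539; a1=0.414 < 0.539 ≤ a1+a2=2.406 → R2 fires; Y=8 C=2 Q=11 X=5
Draw 9: a1=0.345, a2=1.660, a3=3.120, a4=2.200, a0=7.325; τ=−ln(0.1279)/7.325=0.281 → t=1.458; u2·a0=0.8295·7.325=6.076; a1+…+a3=5.125 < 6.076 ≤ a1+…+a4=7.325 → R4 fires; Y=10 C=2 Q=12 X=5
Draw 10: a1=0.345, a2=1.660, a3=3.900, a4=2.400, a0=8.305; τ=−ln(0.2139)/8.305=0.186 → t=1.644 > T=1.58: stop.
Q first becomes ≥ 6 when it reaches 7 at the event at t=0.153.

Threshold first reached at t = 0.153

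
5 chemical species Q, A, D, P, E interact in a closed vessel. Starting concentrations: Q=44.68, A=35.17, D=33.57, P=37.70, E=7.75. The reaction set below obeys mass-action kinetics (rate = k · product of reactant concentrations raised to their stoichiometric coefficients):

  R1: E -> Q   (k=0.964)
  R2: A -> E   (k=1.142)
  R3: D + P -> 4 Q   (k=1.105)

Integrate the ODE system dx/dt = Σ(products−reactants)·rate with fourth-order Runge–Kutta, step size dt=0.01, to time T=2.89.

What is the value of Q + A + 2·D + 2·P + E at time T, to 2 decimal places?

Value at T = 230.14

Check how each reaction changes W = Q + A + 2·D + 2·P + E (weight of products minus weight of reactants):
R1: E -> Q: (1·1) − (1·1) = 1 − 1 = 0
R2: A -> E: (1·1) − (1·1) = 1 − 1 = 0
R3: D + P -> 4 Q: (1·4) − (2·1 + 2·1) = 4 − 4 = 0
Every reaction leaves W unchanged, so W is conserved and no simulation is needed: W(T) = W(0) = 44.68 + 35.17 + 2·33.57 + 2·37.70 + 7.75 = 230.14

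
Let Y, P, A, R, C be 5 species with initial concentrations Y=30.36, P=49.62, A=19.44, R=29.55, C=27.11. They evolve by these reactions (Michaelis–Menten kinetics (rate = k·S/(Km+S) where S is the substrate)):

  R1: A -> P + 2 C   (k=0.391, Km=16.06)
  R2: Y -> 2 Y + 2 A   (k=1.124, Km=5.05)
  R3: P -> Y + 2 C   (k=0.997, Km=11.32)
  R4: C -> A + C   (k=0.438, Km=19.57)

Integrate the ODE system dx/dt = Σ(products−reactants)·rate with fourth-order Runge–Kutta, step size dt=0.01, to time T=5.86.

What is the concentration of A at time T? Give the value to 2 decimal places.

A at T = 31.18

RK4 with dt=0.01: 586 steps to T=5.86. Trajectory (selected grid times):
t=0.00: Y=30.36 P=49.62 A=19.44 R=29.55 C=27.11
t=0.65: Y=31.52 P=49.23 A=20.72 R=29.55 C=28.45
t=1.30: Y=32.67 P=48.85 A=22.01 R=29.55 C=29.79
t=1.95: Y=33.83 P=48.48 A=23.30 R=29.55 C=31.14
t=2.60: Y=35.00 P=48.10 A=24.60 R=29.55 C=32.49
t=3.26: Y=36.18 P=47.73 A=25.92 R=29.55 C=33.87
t=3.91: Y=37.34 P=47.36 A=27.23 R=29.55 C=35.24
t=4.56: Y=38.51 P=47.00 A=28.55 R=29.55 C=36.60
t=5.21: Y=39.68 P=46.64 A=29.86 R=29.55 C=37.98
t=5.86: Y=40.85 P=46.29 A=31.18 R=29.55 C=39.35
Read off A at T=5.86: 31.18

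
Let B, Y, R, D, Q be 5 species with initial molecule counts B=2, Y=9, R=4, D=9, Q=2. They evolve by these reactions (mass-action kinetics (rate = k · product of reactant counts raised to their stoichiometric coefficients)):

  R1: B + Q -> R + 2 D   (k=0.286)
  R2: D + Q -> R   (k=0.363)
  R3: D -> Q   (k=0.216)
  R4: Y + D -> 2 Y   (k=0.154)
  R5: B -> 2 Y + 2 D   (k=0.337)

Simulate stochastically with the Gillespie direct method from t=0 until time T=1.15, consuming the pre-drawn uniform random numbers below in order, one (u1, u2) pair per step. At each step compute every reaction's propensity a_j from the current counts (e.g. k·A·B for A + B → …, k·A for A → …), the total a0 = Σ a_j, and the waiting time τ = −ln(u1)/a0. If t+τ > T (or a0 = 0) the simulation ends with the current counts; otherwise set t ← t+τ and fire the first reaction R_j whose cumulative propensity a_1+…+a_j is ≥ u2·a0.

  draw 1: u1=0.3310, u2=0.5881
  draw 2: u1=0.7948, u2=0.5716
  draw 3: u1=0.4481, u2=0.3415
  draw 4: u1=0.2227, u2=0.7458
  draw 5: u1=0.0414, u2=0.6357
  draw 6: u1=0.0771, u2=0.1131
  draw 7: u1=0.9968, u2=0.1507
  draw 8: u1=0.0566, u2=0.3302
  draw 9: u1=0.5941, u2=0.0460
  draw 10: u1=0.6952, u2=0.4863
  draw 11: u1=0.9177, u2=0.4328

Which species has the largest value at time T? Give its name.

t=0.000: B=2 Y=9 R=4 D=9 Q=2
Draw 1: a1=1.144, a2=6.534, a3=1.944, a4=12.474, a5=0.674, a0=22.770; τ=−ln(0.3310)/22.770=0.049 → t=0.049; u2·a0=0.5881·22.770=13.391; a1+…+a3=9.622 < 13.391 ≤ a1+…+a4=22.096 → R4 fires; B=2 Y=10 R=4 D=8 Q=2
Draw 2: a1=1.144, a2=5.808, a3=1.728, a4=12.320, a5=0.674, a0=21.674; τ=−ln(0.7948)/21.674=0.011 → t=0.059; u2·a0=0.5716·21.674=12.389; a1+…+a3=8.680 < 12.389 ≤ a1+…+a4=21.000 → R4 fires; B=2 Y=11 R=4 D=7 Q=2
Draw 3: a1=1.144, a2=5.082, a3=1.512, a4=11.858, a5=0.674, a0=20.270; τ=−ln(0.4481)/20.270=0.040 → t=0.099; u2·a0=0.3415·20.270=6.922; a1+a2=6.226 < 6.922 ≤ a1+…+a3=7.738 → R3 fires; B=2 Y=11 R=4 D=6 Q=3
Draw 4: a1=1.716, a2=6.534, a3=1.296, a4=10.164, a5=0.674, a0=20.384; τ=−ln(0.2227)/20.384=0.074 → t=0.172; u2·a0=0.7458·20.384=15.202; a1+…+a3=9.546 < 15.202 ≤ a1+…+a4=19.710 → R4 fires; B=2 Y=12 R=4 D=5 Q=3
Draw 5: a1=1.716, a2=5.445, a3=1.080, a4=9.240, a5=0.674, a0=18.155; τ=−ln(0.0414)/18.155=0.175 → t=0.348; u2·a0=0.6357·18.155=11.541; a1+…+a3=8.241 < 11.541 ≤ a1+…+a4=17.481 → R4 fires; B=2 Y=13 R=4 D=4 Q=3
Draw 6: a1=1.716, a2=4.356, a3=0.864, a4=8.008, a5=0.674, a0=15.618; τ=−ln(0.0771)/15.618=0.164 → t=0.512; u2·a0=0.1131·15.618=1.766; a1=1.716 < 1.766 ≤ a1+a2=6.072 → R2 fires; B=2 Y=13 R=5 D=3 Q=2
Draw 7: a1=1.144, a2=2.178, a3=0.648, a4=6.006, a5=0.674, a0=10.650; τ=−ln(0.9968)/10.650=0.000 → t=0.512; u2·a0=0.1507·10.650=1.605; a1=1.144 < 1.605 ≤ a1+a2=3.322 → R2 fires; B=2 Y=13 R=6 D=2 Q=1
Draw 8: a1=0.572, a2=0.726, a3=0.432, a4=4.004, a5=0.674, a0=6.408; τ=−ln(0.0566)/6.408=0.448 → t=0.960; u2·a0=0.3302·6.408=2.116; a1+…+a3=1.730 < 2.116 ≤ a1+…+a4=5.734 → R4 fires; B=2 Y=14 R=6 D=1 Q=1
Draw 9: a1=0.572, a2=0.363, a3=0.216, a4=2.156, a5=0.674, a0=3.981; τ=−ln(0.5941)/3.981=0.131 → t=1.091; u2·a0=0.0460·3.981=0.183 ≤ a1=0.572 → R1 fires; B=1 Y=14 R=7 D=3 Q=0
Draw 10: a1=0.000, a2=0.000, a3=0.648, a4=6.468, a5=0.337, a0=7.453; τ=−ln(0.6952)/7.453=0.049 → t=1.140; u2·a0=0.4863·7.453=3.624; a1+…+a3=0.648 < 3.624 ≤ a1+…+a4=7.116 → R4 fires; B=1 Y=15 R=7 D=2 Q=0
Draw 11: a1=0.000, a2=0.000, a3=0.432, a4=4.620, a5=0.337, a0=5.389; τ=−ln(0.9177)/5.389=0.016 → t=1.156 > T=1.15: stop.
At T=1.15: B=1 Y=15 R=7 D=2 Q=0; the largest is Y.

Dominant species at T: Y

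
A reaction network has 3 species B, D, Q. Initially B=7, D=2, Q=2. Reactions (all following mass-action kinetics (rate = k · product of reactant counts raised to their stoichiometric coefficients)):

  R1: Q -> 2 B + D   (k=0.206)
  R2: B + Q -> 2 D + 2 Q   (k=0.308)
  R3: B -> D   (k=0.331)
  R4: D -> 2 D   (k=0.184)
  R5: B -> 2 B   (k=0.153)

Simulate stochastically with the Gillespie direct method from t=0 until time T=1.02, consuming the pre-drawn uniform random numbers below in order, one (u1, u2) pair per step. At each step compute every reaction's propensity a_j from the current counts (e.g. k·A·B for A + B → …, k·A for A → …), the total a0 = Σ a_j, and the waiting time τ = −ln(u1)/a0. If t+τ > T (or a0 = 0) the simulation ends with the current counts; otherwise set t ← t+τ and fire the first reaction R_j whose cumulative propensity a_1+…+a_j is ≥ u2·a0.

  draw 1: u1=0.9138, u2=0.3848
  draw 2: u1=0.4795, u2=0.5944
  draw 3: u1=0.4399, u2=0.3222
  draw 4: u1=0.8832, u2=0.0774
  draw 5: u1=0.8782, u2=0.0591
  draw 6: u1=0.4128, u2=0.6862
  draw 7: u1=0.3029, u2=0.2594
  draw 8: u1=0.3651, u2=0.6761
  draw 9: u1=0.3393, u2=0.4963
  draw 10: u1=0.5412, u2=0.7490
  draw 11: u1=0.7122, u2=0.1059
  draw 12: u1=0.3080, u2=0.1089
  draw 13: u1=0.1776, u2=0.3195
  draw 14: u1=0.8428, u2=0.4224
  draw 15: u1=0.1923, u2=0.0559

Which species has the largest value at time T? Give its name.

Dominant species at T: D

t=0.000: B=7 D=2 Q=2
Draw 1: a1=0.412, a2=4.312, a3=2.317, a4=0.368, a5=1.071, a0=8.480; τ=−ln(0.9138)/8.480=0.011 → t=0.011; u2·a0=0.3848·8.480=3.263; a1=0.412 < 3.263 ≤ a1+a2=4.724 → R2 fires; B=6 D=4 Q=3
Draw 2: a1=0.618, a2=5.544, a3=1.986, a4=0.736, a5=0.918, a0=9.802; τ=−ln(0.4795)/9.802=0.075 → t=0.086; u2·a0=0.5944·9.802=5.826; a1=0.618 < 5.826 ≤ a1+a2=6.162 → R2 fires; B=5 D=6 Q=4
Draw 3: a1=0.824, a2=6.160, a3=1.655, a4=1.104, a5=0.765, a0=10.508; τ=−ln(0.4399)/10.508=0.078 → t=0.164; u2·a0=0.3222·10.508=3.386; a1=0.824 < 3.386 ≤ a1+a2=6.984 → R2 fires; B=4 D=8 Q=5
Draw 4: a1=1.030, a2=6.160, a3=1.324, a4=1.472, a5=0.612, a0=10.598; τ=−ln(0.8832)/10.598=0.012 → t=0.175; u2·a0=0.0774·10.598=0.820 ≤ a1=1.030 → R1 fires; B=6 D=9 Q=4
Draw 5: a1=0.824, a2=7.392, a3=1.986, a4=1.656, a5=0.918, a0=12.776; τ=−ln(0.8782)/12.776=0.010 → t=0.186; u2·a0=0.0591·12.776=0.755 ≤ a1=0.824 → R1 fires; B=8 D=10 Q=3
Draw 6: a1=0.618, a2=7.392, a3=2.648, a4=1.840, a5=1.224, a0=13.722; τ=−ln(0.4128)/13.722=0.064 → t=0.250; u2·a0=0.6862·13.722=9.416; a1+a2=8.010 < 9.416 ≤ a1+…+a3=10.658 → R3 fires; B=7 D=11 Q=3
Draw 7: a1=0.618, a2=6.468, a3=2.317, a4=2.024, a5=1.071, a0=12.498; τ=−ln(0.3029)/12.498=0.096 → t=0.346; u2·a0=0.2594·12.498=3.242; a1=0.618 < 3.242 ≤ a1+a2=7.086 → R2 fires; B=6 D=13 Q=4
Draw 8: a1=0.824, a2=7.392, a3=1.986, a4=2.392, a5=0.918, a0=13.512; τ=−ln(0.3651)/13.512=0.075 → t=0.420; u2·a0=0.6761·13.512=9.135; a1+a2=8.216 < 9.135 ≤ a1+…+a3=10.202 → R3 fires; B=5 D=14 Q=4
Draw 9: a1=0.824, a2=6.160, a3=1.655, a4=2.576, a5=0.765, a0=11.980; τ=−ln(0.3393)/11.980=0.090 → t=0.510; u2·a0=0.4963·11.980=5.946; a1=0.824 < 5.946 ≤ a1+a2=6.984 → R2 fires; B=4 D=16 Q=5
Draw 10: a1=1.030, a2=6.160, a3=1.324, a4=2.944, a5=0.612, a0=12.070; τ=−ln(0.5412)/12.070=0.051 → t=0.561; u2·a0=0.7490·12.070=9.040; a1+…+a3=8.514 < 9.040 ≤ a1+…+a4=11.458 → R4 fires; B=4 D=17 Q=5
Draw 11: a1=1.030, a2=6.160, a3=1.324, a4=3.128, a5=0.612, a0=12.254; τ=−ln(0.7122)/12.254=0.028 → t=0.589; u2·a0=0.1059·12.254=1.298; a1=1.030 < 1.298 ≤ a1+a2=7.190 → R2 fires; B=3 D=19 Q=6
Draw 12: a1=1.236, a2=5.544, a3=0.993, a4=3.496, a5=0.459, a0=11.728; τ=−ln(0.3080)/11.728=0.100 → t=0.689; u2·a0=0.1089·11.728=1.277; a1=1.236 < 1.277 ≤ a1+a2=6.780 → R2 fires; B=2 D=21 Q=7
Draw 13: a1=1.442, a2=4.312, a3=0.662, a4=3.864, a5=0.306, a0=10.586; τ=−ln(0.1776)/10.586=0.163 → t=0.853; u2·a0=0.3195·10.586=3.382; a1=1.442 < 3.382 ≤ a1+a2=5.754 → R2 fires; B=1 D=23 Q=8
Draw 14: a1=1.648, a2=2.464, a3=0.331, a4=4.232, a5=0.153, a0=8.828; τ=−ln(0.8428)/8.828=0.019 → t=0.872; u2·a0=0.4224·8.828=3.729; a1=1.648 < 3.729 ≤ a1+a2=4.112 → R2 fires; B=0 D=25 Q=9
Draw 15: a1=1.854, a2=0.000, a3=0.000, a4=4.600, a5=0.000, a0=6.454; τ=−ln(0.1923)/6.454=0.255 → t=1.128 > T=1.02: stop.
At T=1.02: B=0 D=25 Q=9; the largest is D.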